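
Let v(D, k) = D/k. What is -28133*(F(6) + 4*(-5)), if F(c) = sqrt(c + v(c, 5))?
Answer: 562660 - 168798*sqrt(5)/5 ≈ 4.8717e+5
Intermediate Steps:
F(c) = sqrt(30)*sqrt(c)/5 (F(c) = sqrt(c + c/5) = sqrt(6*c/5) = sqrt(30)*sqrt(c)/5)
-28133*(F(6) + 4*(-5)) = -28133*(sqrt(30)*sqrt(6)/5 + 4*(-5)) = -28133*(6*sqrt(5)/5 - 20) = -28133*(-20 + 6*sqrt(5)/5) = 562660 - 168798*sqrt(5)/5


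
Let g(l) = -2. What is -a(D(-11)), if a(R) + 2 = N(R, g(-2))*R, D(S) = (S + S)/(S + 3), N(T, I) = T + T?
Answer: -105/8 ≈ -13.125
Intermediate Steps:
N(T, I) = 2*T
D(S) = 2*S/(3 + S) (D(S) = (2*S)/(3 + S) = 2*S/(3 + S))
a(R) = -2 + 2*R² (a(R) = -2 + (2*R)*R = -2 + 2*R²)
-a(D(-11)) = -(-2 + 2*(2*(-11)/(3 - 11))²) = -(-2 + 2*(2*(-11)/(-8))²) = -(-2 + 2*(2*(-11)*(-⅛))²) = -(-2 + 2*(11/4)²) = -(-2 + 2*(121/16)) = -(-2 + 121/8) = -1*105/8 = -105/8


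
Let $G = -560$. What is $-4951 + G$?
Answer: $-5511$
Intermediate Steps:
$-4951 + G = -4951 - 560 = -5511$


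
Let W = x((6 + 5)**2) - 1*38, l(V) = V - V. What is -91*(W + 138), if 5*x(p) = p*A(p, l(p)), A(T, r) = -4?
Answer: -1456/5 ≈ -291.20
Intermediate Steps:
l(V) = 0
x(p) = -4*p/5 (x(p) = (p*(-4))/5 = (-4*p)/5 = -4*p/5)
W = -674/5 (W = -4*(6 + 5)**2/5 - 1*38 = -4/5*11**2 - 38 = -4/5*121 - 38 = -484/5 - 38 = -674/5 ≈ -134.80)
-91*(W + 138) = -91*(-674/5 + 138) = -91*16/5 = -1456/5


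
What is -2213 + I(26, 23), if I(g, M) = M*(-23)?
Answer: -2742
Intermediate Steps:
I(g, M) = -23*M
-2213 + I(26, 23) = -2213 - 23*23 = -2213 - 529 = -2742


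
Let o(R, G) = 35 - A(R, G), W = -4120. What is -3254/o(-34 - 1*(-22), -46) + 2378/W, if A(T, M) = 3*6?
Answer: -6723453/35020 ≈ -191.99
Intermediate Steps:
A(T, M) = 18
o(R, G) = 17 (o(R, G) = 35 - 1*18 = 35 - 18 = 17)
-3254/o(-34 - 1*(-22), -46) + 2378/W = -3254/17 + 2378/(-4120) = -3254*1/17 + 2378*(-1/4120) = -3254/17 - 1189/2060 = -6723453/35020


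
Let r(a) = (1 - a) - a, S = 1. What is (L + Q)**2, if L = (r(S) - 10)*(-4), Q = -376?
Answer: 110224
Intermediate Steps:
r(a) = 1 - 2*a
L = 44 (L = ((1 - 2*1) - 10)*(-4) = ((1 - 2) - 10)*(-4) = (-1 - 10)*(-4) = -11*(-4) = 44)
(L + Q)**2 = (44 - 376)**2 = (-332)**2 = 110224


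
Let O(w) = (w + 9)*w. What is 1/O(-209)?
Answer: 1/41800 ≈ 2.3923e-5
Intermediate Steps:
O(w) = w*(9 + w) (O(w) = (9 + w)*w = w*(9 + w))
1/O(-209) = 1/(-209*(9 - 209)) = 1/(-209*(-200)) = 1/41800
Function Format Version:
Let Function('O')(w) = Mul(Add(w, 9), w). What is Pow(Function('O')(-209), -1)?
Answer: Rational(1, 41800) ≈ 2.3923e-5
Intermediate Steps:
Function('O')(w) = Mul(w, Add(9, w)) (Function('O')(w) = Mul(Add(9, w), w) = Mul(w, Add(9, w)))
Pow(Function('O')(-209), -1) = Pow(Mul(-209, Add(9, -209)), -1) = Pow(Mul(-209, -200), -1) = Pow(41800, -1) = Rational(1, 41800)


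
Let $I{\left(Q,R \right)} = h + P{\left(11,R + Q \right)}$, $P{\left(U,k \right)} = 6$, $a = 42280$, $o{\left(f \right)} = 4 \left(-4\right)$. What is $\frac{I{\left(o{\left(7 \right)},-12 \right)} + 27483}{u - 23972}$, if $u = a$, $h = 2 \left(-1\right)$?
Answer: $\frac{27487}{18308} \approx 1.5014$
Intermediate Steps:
$o{\left(f \right)} = -16$
$h = -2$
$u = 42280$
$I{\left(Q,R \right)} = 4$ ($I{\left(Q,R \right)} = -2 + 6 = 4$)
$\frac{I{\left(o{\left(7 \right)},-12 \right)} + 27483}{u - 23972} = \frac{4 + 27483}{42280 - 23972} = \frac{27487}{18308}$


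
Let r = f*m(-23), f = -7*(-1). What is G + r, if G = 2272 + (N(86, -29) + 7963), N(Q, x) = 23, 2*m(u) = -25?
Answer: 20341/2 ≈ 10171.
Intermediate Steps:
m(u) = -25/2 (m(u) = (1/2)*(-25) = -25/2)
f = 7
r = -175/2 (r = 7*(-25/2) = -175/2 ≈ -87.500)
G = 10258 (G = 2272 + (23 + 7963) = 2272 + 7986 = 10258)
G + r = 10258 - 175/2 = 20341/2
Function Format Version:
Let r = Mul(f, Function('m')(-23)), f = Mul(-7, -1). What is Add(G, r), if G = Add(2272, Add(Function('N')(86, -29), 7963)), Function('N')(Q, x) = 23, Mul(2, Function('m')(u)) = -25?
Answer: Rational(20341, 2) ≈ 10171.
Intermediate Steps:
Function('m')(u) = Rational(-25, 2) (Function('m')(u) = Mul(Rational(1, 2), -25) = Rational(-25, 2))
f = 7
r = Rational(-175, 2) (r = Mul(7, Rational(-25, 2)) = Rational(-175, 2) ≈ -87.500)
G = 10258 (G = Add(2272, Add(23, 7963)) = Add(2272, 7986) = 10258)
Add(G, r) = Add(10258, Rational(-175, 2)) = Rational(20341, 2)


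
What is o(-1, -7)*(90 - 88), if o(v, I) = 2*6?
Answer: 24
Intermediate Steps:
o(v, I) = 12
o(-1, -7)*(90 - 88) = 12*(90 - 88) = 12*2 = 24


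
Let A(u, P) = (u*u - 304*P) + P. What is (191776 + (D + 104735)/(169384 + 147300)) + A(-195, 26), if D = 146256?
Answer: 70279714323/316684 ≈ 2.2192e+5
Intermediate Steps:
A(u, P) = u**2 - 303*P (A(u, P) = (u**2 - 304*P) + P = u**2 - 303*P)
(191776 + (D + 104735)/(169384 + 147300)) + A(-195, 26) = (191776 + (146256 + 104735)/(169384 + 147300)) + ((-195)**2 - 303*26) = (191776 + 250991/316684) + (38025 - 7878) = (191776 + 250991*(1/316684)) + 30147 = (191776 + 250991/316684) + 30147 = 60732641775/316684 + 30147 = 70279714323/316684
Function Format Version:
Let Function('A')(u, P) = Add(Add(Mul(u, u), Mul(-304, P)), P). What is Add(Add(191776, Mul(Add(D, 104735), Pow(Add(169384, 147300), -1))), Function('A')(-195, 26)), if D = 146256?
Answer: Rational(70279714323, 316684) ≈ 2.2192e+5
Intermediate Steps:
Function('A')(u, P) = Add(Pow(u, 2), Mul(-303, P)) (Function('A')(u, P) = Add(Add(Pow(u, 2), Mul(-304, P)), P) = Add(Pow(u, 2), Mul(-303, P)))
Add(Add(191776, Mul(Add(D, 104735), Pow(Add(169384, 147300), -1))), Function('A')(-195, 26)) = Add(Add(191776, Mul(Add(146256, 104735), Pow(Add(169384, 147300), -1))), Add(Pow(-195, 2), Mul(-303, 26))) = Add(Add(191776, Mul(250991, Pow(316684, -1))), Add(38025, -7878)) = Add(Add(191776, Mul(250991, Rational(1, 316684))), 30147) = Add(Add(191776, Rational(250991, 316684)), 30147) = Add(Rational(60732641775, 316684), 30147) = Rational(70279714323, 316684)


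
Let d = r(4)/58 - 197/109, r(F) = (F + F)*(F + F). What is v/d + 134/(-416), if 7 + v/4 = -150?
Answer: 412753389/462800 ≈ 891.86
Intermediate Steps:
v = -628 (v = -28 + 4*(-150) = -28 - 600 = -628)
r(F) = 4*F² (r(F) = (2*F)*(2*F) = 4*F²)
d = -2225/3161 (d = (4*4²)/58 - 197/109 = (4*16)*(1/58) - 197*1/109 = 64*(1/58) - 197/109 = 32/29 - 197/109 = -2225/3161 ≈ -0.70389)
v/d + 134/(-416) = -628/(-2225/3161) + 134/(-416) = -628*(-3161/2225) + 134*(-1/416) = 1985108/2225 - 67/208 = 412753389/462800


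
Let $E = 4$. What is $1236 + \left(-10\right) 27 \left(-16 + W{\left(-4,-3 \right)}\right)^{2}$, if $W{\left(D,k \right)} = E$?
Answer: $-37644$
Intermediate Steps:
$W{\left(D,k \right)} = 4$
$1236 + \left(-10\right) 27 \left(-16 + W{\left(-4,-3 \right)}\right)^{2} = 1236 + \left(-10\right) 27 \left(-16 + 4\right)^{2} = 1236 - 270 \left(-12\right)^{2} = 1236 - 38880 = -37644$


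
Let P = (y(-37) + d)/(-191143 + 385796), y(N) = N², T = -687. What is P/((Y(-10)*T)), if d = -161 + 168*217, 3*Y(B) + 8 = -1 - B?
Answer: -37664/44575537 ≈ -0.00084495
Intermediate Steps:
Y(B) = -3 - B/3 (Y(B) = -8/3 + (-1 - B)/3 = -8/3 + (-⅓ - B/3) = -3 - B/3)
d = 36295 (d = -161 + 36456 = 36295)
P = 37664/194653 (P = ((-37)² + 36295)/(-191143 + 385796) = (1369 + 36295)/194653 = 37664*(1/194653) = 37664/194653 ≈ 0.19349)
P/((Y(-10)*T)) = 37664/(194653*(((-3 - ⅓*(-10))*(-687)))) = 37664/(194653*(((-3 + 10/3)*(-687)))) = 37664/(194653*(((⅓)*(-687)))) = (37664/194653)/(-229) = (37664/194653)*(-1/229) = -37664/44575537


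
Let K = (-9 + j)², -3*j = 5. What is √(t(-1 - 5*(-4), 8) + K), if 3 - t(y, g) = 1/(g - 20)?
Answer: √4207/6 ≈ 10.810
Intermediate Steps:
j = -5/3 (j = -⅓*5 = -5/3 ≈ -1.6667)
t(y, g) = 3 - 1/(-20 + g) (t(y, g) = 3 - 1/(g - 20) = 3 - 1/(-20 + g))
K = 1024/9 (K = (-9 - 5/3)² = (-32/3)² = 1024/9 ≈ 113.78)
√(t(-1 - 5*(-4), 8) + K) = √((-61 + 3*8)/(-20 + 8) + 1024/9) = √((-61 + 24)/(-12) + 1024/9) = √(-1/12*(-37) + 1024/9) = √(37/12 + 1024/9) = √(4207/36) = √4207/6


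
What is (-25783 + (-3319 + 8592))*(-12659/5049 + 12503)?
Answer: -1294488403880/5049 ≈ -2.5639e+8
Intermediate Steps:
(-25783 + (-3319 + 8592))*(-12659/5049 + 12503) = (-25783 + 5273)*(-12659*1/5049 + 12503) = -20510*(-12659/5049 + 12503) = -20510*63114988/5049 = -1294488403880/5049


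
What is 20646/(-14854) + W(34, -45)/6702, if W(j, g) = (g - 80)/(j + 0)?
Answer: -2353209739/1692375636 ≈ -1.3905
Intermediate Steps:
W(j, g) = (-80 + g)/j
20646/(-14854) + W(34, -45)/6702 = 20646/(-14854) + ((-80 - 45)/34)/6702 = 20646*(-1/14854) + ((1/34)*(-125))*(1/6702) = -10323/7427 - 125/34*1/6702 = -10323/7427 - 125/227868 = -2353209739/1692375636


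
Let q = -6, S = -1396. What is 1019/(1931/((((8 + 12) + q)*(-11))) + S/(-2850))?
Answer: -223619550/2644183 ≈ -84.570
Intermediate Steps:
1019/(1931/((((8 + 12) + q)*(-11))) + S/(-2850)) = 1019/(1931/((((8 + 12) - 6)*(-11))) - 1396/(-2850)) = 1019/(1931/(((20 - 6)*(-11))) - 1396*(-1/2850)) = 1019/(1931/((14*(-11))) + 698/1425) = 1019/(1931/(-154) + 698/1425) = 1019/(1931*(-1/154) + 698/1425) = 1019/(-1931/154 + 698/1425) = 1019/(-2644183/219450) = 1019*(-219450/2644183) = -223619550/2644183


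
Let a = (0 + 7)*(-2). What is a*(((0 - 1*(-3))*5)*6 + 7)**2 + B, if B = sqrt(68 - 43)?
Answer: -131721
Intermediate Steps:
B = 5 (B = sqrt(25) = 5)
a = -14 (a = 7*(-2) = -14)
a*(((0 - 1*(-3))*5)*6 + 7)**2 + B = -14*(((0 - 1*(-3))*5)*6 + 7)**2 + 5 = -14*(((0 + 3)*5)*6 + 7)**2 + 5 = -14*((3*5)*6 + 7)**2 + 5 = -14*(15*6 + 7)**2 + 5 = -14*(90 + 7)**2 + 5 = -14*97**2 + 5 = -14*9409 + 5 = -131726 + 5 = -131721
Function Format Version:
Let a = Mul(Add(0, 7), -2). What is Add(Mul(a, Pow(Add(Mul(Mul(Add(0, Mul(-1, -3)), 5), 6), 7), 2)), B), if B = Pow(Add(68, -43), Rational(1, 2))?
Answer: -131721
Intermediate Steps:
B = 5 (B = Pow(25, Rational(1, 2)) = 5)
a = -14 (a = Mul(7, -2) = -14)
Add(Mul(a, Pow(Add(Mul(Mul(Add(0, Mul(-1, -3)), 5), 6), 7), 2)), B) = Add(Mul(-14, Pow(Add(Mul(Mul(Add(0, Mul(-1, -3)), 5), 6), 7), 2)), 5) = Add(Mul(-14, Pow(Add(Mul(Mul(Add(0, 3), 5), 6), 7), 2)), 5) = Add(Mul(-14, Pow(Add(Mul(Mul(3, 5), 6), 7), 2)), 5) = Add(Mul(-14, Pow(Add(Mul(15, 6), 7), 2)), 5) = Add(Mul(-14, Pow(Add(90, 7), 2)), 5) = Add(Mul(-14, Pow(97, 2)), 5) = Add(Mul(-14, 9409), 5) = Add(-131726, 5) = -131721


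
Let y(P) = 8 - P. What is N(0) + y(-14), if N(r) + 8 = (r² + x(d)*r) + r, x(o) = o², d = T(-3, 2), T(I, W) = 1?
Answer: 14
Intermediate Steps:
d = 1
N(r) = -8 + r² + 2*r (N(r) = -8 + ((r² + 1²*r) + r) = -8 + ((r² + 1*r) + r) = -8 + ((r² + r) + r) = -8 + ((r + r²) + r) = -8 + (r² + 2*r) = -8 + r² + 2*r)
N(0) + y(-14) = (-8 + 0² + 2*0) + (8 - 1*(-14)) = (-8 + 0 + 0) + (8 + 14) = -8 + 22 = 14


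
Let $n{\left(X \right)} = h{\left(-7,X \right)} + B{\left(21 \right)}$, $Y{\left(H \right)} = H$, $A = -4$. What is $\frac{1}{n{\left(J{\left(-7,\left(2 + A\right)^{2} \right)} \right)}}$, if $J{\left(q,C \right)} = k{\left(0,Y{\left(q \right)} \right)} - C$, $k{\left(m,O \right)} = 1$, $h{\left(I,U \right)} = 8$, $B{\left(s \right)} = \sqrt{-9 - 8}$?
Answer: $\frac{8}{81} - \frac{i \sqrt{17}}{81} \approx 0.098765 - 0.050903 i$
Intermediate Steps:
$B{\left(s \right)} = i \sqrt{17}$ ($B{\left(s \right)} = \sqrt{-17} = i \sqrt{17}$)
$J{\left(q,C \right)} = 1 - C$
$n{\left(X \right)} = 8 + i \sqrt{17}$
$\frac{1}{n{\left(J{\left(-7,\left(2 + A\right)^{2} \right)} \right)}} = \frac{1}{8 + i \sqrt{17}}$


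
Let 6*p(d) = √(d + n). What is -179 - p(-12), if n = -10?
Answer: -179 - I*√22/6 ≈ -179.0 - 0.78174*I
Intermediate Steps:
p(d) = √(-10 + d)/6 (p(d) = √(d - 10)/6 = √(-10 + d)/6)
-179 - p(-12) = -179 - √(-10 - 12)/6 = -179 - √(-22)/6 = -179 - I*√22/6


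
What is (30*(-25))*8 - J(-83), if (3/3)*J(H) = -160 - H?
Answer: -5923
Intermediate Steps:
J(H) = -160 - H
(30*(-25))*8 - J(-83) = (30*(-25))*8 - (-160 - 1*(-83)) = -750*8 - (-160 + 83) = -6000 - 1*(-77) = -6000 + 77 = -5923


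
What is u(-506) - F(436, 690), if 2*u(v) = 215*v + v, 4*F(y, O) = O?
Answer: -109641/2 ≈ -54821.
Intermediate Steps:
F(y, O) = O/4
u(v) = 108*v (u(v) = (215*v + v)/2 = (216*v)/2 = 108*v)
u(-506) - F(436, 690) = 108*(-506) - 690/4 = -54648 - 1*345/2 = -54648 - 345/2 = -109641/2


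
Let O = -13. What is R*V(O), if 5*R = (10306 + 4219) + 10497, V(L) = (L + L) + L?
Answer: -975858/5 ≈ -1.9517e+5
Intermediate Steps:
V(L) = 3*L (V(L) = 2*L + L = 3*L)
R = 25022/5 (R = ((10306 + 4219) + 10497)/5 = (14525 + 10497)/5 = (⅕)*25022 = 25022/5 ≈ 5004.4)
R*V(O) = 25022*(3*(-13))/5 = (25022/5)*(-39) = -975858/5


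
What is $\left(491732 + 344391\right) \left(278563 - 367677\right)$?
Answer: $-74510265022$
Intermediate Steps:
$\left(491732 + 344391\right) \left(278563 - 367677\right) = 836123 \left(-89114\right) = -74510265022$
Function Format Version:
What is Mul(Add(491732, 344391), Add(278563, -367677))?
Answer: -74510265022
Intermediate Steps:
Mul(Add(491732, 344391), Add(278563, -367677)) = Mul(836123, -89114) = -74510265022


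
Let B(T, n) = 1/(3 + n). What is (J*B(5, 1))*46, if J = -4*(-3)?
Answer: 138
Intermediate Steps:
J = 12
(J*B(5, 1))*46 = (12/(3 + 1))*46 = (12/4)*46 = (12*(¼))*46 = 3*46 = 138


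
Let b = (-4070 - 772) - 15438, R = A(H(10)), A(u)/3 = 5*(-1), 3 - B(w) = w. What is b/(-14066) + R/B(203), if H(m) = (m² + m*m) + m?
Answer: 32823/21640 ≈ 1.5168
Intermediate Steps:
H(m) = m + 2*m² (H(m) = (m² + m²) + m = 2*m² + m = m + 2*m²)
B(w) = 3 - w
A(u) = -15 (A(u) = 3*(5*(-1)) = 3*(-5) = -15)
R = -15
b = -20280 (b = -4842 - 15438 = -20280)
b/(-14066) + R/B(203) = -20280/(-14066) - 15/(3 - 1*203) = -20280*(-1/14066) - 15/(3 - 203) = 780/541 - 15/(-200) = 780/541 - 15*(-1/200) = 780/541 + 3/40 = 32823/21640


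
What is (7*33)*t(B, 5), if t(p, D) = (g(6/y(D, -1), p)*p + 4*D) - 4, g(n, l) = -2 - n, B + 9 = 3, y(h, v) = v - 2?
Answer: 3696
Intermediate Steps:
y(h, v) = -2 + v
B = -6 (B = -9 + 3 = -6)
t(p, D) = -4 + 4*D (t(p, D) = ((-2 - 6/(-2 - 1))*p + 4*D) - 4 = ((-2 - 6/(-3))*p + 4*D) - 4 = ((-2 - 6*(-1)/3)*p + 4*D) - 4 = ((-2 - 1*(-2))*p + 4*D) - 4 = ((-2 + 2)*p + 4*D) - 4 = (0*p + 4*D) - 4 = (0 + 4*D) - 4 = 4*D - 4 = -4 + 4*D)
(7*33)*t(B, 5) = (7*33)*(-4 + 4*5) = 231*(-4 + 20) = 231*16 = 3696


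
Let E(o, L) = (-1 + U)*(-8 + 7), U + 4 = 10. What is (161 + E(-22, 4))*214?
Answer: 33384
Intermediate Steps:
U = 6 (U = -4 + 10 = 6)
E(o, L) = -5 (E(o, L) = (-1 + 6)*(-8 + 7) = 5*(-1) = -5)
(161 + E(-22, 4))*214 = (161 - 5)*214 = 156*214 = 33384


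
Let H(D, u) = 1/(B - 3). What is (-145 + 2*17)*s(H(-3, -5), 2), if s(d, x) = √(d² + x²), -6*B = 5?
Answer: -222*√538/23 ≈ -223.88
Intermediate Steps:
B = -⅚ (B = -⅙*5 = -⅚ ≈ -0.83333)
H(D, u) = -6/23 (H(D, u) = 1/(-⅚ - 3) = 1/(-23/6) = -6/23)
(-145 + 2*17)*s(H(-3, -5), 2) = (-145 + 2*17)*√((-6/23)² + 2²) = (-145 + 34)*√(36/529 + 4) = -222*√538/23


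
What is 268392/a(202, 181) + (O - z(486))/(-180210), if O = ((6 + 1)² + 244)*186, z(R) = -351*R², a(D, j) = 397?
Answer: 2572013767/11923895 ≈ 215.70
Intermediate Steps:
O = 54498 (O = (7² + 244)*186 = (49 + 244)*186 = 293*186 = 54498)
268392/a(202, 181) + (O - z(486))/(-180210) = 268392/397 + (54498 - (-351)*486²)/(-180210) = 268392*(1/397) + (54498 - (-351)*236196)*(-1/180210) = 268392/397 + (54498 - 1*(-82904796))*(-1/180210) = 268392/397 + (54498 + 82904796)*(-1/180210) = 268392/397 + 82959294*(-1/180210) = 268392/397 - 13826549/30035 = 2572013767/11923895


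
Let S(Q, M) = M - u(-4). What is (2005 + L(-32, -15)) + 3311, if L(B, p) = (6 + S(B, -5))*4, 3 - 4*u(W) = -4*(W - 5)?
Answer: 5353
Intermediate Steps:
u(W) = -17/4 + W (u(W) = ¾ - (-1)*(W - 5) = ¾ - (-1)*(-5 + W) = ¾ - (20 - 4*W)/4 = ¾ + (-5 + W) = -17/4 + W)
S(Q, M) = 33/4 + M (S(Q, M) = M - (-17/4 - 4) = M - 1*(-33/4) = M + 33/4 = 33/4 + M)
L(B, p) = 37 (L(B, p) = (6 + (33/4 - 5))*4 = (6 + 13/4)*4 = (37/4)*4 = 37)
(2005 + L(-32, -15)) + 3311 = (2005 + 37) + 3311 = 2042 + 3311 = 5353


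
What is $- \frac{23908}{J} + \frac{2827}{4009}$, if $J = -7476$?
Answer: $\frac{29245456}{7492821} \approx 3.9031$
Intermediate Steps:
$- \frac{23908}{J} + \frac{2827}{4009} = - \frac{23908}{-7476} + \frac{2827}{4009} = \left(-23908\right) \left(- \frac{1}{7476}\right) + 2827 \cdot \frac{1}{4009} = \frac{5977}{1869} + \frac{2827}{4009} = \frac{29245456}{7492821}$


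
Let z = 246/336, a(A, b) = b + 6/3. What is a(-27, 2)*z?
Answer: 41/14 ≈ 2.9286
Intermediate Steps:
a(A, b) = 2 + b (a(A, b) = b + 6*(⅓) = b + 2 = 2 + b)
z = 41/56 (z = 246*(1/336) = 41/56 ≈ 0.73214)
a(-27, 2)*z = (2 + 2)*(41/56) = 4*(41/56) = 41/14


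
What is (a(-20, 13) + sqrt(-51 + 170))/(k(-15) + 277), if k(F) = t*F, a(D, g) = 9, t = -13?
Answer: 9/472 + sqrt(119)/472 ≈ 0.042179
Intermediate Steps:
k(F) = -13*F
(a(-20, 13) + sqrt(-51 + 170))/(k(-15) + 277) = (9 + sqrt(-51 + 170))/(-13*(-15) + 277) = (9 + sqrt(119))/(195 + 277) = (9 + sqrt(119))/472 = (9 + sqrt(119))*(1/472) = 9/472 + sqrt(119)/472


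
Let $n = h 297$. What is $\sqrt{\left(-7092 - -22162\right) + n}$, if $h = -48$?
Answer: $\sqrt{814} \approx 28.531$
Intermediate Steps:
$n = -14256$ ($n = \left(-48\right) 297 = -14256$)
$\sqrt{\left(-7092 - -22162\right) + n} = \sqrt{\left(-7092 - -22162\right) - 14256} = \sqrt{\left(-7092 + 22162\right) - 14256} = \sqrt{15070 - 14256} = \sqrt{814}$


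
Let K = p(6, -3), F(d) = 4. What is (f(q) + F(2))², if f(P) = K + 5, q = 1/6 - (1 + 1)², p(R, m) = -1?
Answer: 64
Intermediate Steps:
K = -1
q = -23/6 (q = 1*(⅙) - 1*2² = ⅙ - 1*4 = ⅙ - 4 = -23/6 ≈ -3.8333)
f(P) = 4 (f(P) = -1 + 5 = 4)
(f(q) + F(2))² = (4 + 4)² = 8² = 64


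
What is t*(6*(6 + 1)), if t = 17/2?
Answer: 357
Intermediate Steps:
t = 17/2 (t = 17*(½) = 17/2 ≈ 8.5000)
t*(6*(6 + 1)) = 17*(6*(6 + 1))/2 = 17*(6*7)/2 = (17/2)*42 = 357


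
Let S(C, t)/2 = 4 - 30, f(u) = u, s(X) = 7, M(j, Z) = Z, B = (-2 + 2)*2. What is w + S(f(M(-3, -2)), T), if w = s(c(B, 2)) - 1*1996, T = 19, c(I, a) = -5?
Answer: -2041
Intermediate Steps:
B = 0 (B = 0*2 = 0)
S(C, t) = -52 (S(C, t) = 2*(4 - 30) = 2*(-26) = -52)
w = -1989 (w = 7 - 1*1996 = 7 - 1996 = -1989)
w + S(f(M(-3, -2)), T) = -1989 - 52 = -2041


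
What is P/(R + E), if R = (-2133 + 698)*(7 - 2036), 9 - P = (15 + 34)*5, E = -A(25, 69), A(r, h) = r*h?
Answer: -118/1454945 ≈ -8.1103e-5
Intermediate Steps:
A(r, h) = h*r
E = -1725 (E = -69*25 = -1*1725 = -1725)
P = -236 (P = 9 - (15 + 34)*5 = 9 - 49*5 = 9 - 1*245 = 9 - 245 = -236)
R = 2911615 (R = -1435*(-2029) = 2911615)
P/(R + E) = -236/(2911615 - 1725) = -236/2909890 = -236*1/2909890 = -118/1454945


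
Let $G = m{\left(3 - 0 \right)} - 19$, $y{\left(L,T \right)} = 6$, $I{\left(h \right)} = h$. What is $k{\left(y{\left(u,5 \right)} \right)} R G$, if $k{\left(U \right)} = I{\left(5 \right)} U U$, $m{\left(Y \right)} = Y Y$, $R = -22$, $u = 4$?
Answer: $39600$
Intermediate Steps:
$m{\left(Y \right)} = Y^{2}$
$k{\left(U \right)} = 5 U^{2}$ ($k{\left(U \right)} = 5 U U = 5 U^{2}$)
$G = -10$ ($G = \left(3 - 0\right)^{2} - 19 = \left(3 + 0\right)^{2} - 19 = 3^{2} - 19 = 9 - 19 = -10$)
$k{\left(y{\left(u,5 \right)} \right)} R G = 5 \cdot 6^{2} \left(-22\right) \left(-10\right) = 5 \cdot 36 \left(-22\right) \left(-10\right) = 180 \left(-22\right) \left(-10\right) = \left(-3960\right) \left(-10\right) = 39600$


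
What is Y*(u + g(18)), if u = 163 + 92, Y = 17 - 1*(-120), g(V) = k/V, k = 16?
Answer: 315511/9 ≈ 35057.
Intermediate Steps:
g(V) = 16/V
Y = 137 (Y = 17 + 120 = 137)
u = 255
Y*(u + g(18)) = 137*(255 + 16/18) = 137*(255 + 16*(1/18)) = 137*(255 + 8/9) = 137*(2303/9) = 315511/9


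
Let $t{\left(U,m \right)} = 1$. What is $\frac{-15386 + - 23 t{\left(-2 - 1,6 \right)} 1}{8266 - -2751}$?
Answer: $- \frac{15409}{11017} \approx -1.3987$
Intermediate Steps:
$\frac{-15386 + - 23 t{\left(-2 - 1,6 \right)} 1}{8266 - -2751} = \frac{-15386 + \left(-23\right) 1 \cdot 1}{8266 - -2751} = \frac{-15386 - 23}{8266 + 2751} = \frac{-15386 - 23}{11017} = \left(-15409\right) \frac{1}{11017} = - \frac{15409}{11017}$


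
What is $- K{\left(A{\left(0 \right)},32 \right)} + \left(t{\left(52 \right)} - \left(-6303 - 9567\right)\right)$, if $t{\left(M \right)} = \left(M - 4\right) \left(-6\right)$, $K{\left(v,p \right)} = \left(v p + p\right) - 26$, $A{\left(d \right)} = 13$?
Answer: $15160$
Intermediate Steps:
$K{\left(v,p \right)} = -26 + p + p v$ ($K{\left(v,p \right)} = \left(p v + p\right) - 26 = \left(p + p v\right) - 26 = -26 + p + p v$)
$t{\left(M \right)} = 24 - 6 M$ ($t{\left(M \right)} = \left(-4 + M\right) \left(-6\right) = 24 - 6 M$)
$- K{\left(A{\left(0 \right)},32 \right)} + \left(t{\left(52 \right)} - \left(-6303 - 9567\right)\right) = - (-26 + 32 + 32 \cdot 13) + \left(\left(24 - 312\right) - \left(-6303 - 9567\right)\right) = - (-26 + 32 + 416) + \left(\left(24 - 312\right) - -15870\right) = \left(-1\right) 422 + \left(-288 + 15870\right) = -422 + 15582 = 15160$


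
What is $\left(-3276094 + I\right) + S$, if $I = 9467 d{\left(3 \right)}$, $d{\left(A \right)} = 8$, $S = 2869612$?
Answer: $-330746$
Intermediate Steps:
$I = 75736$ ($I = 9467 \cdot 8 = 75736$)
$\left(-3276094 + I\right) + S = \left(-3276094 + 75736\right) + 2869612 = -3200358 + 2869612 = -330746$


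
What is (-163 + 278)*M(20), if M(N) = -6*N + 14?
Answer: -12190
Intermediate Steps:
M(N) = 14 - 6*N
(-163 + 278)*M(20) = (-163 + 278)*(14 - 6*20) = 115*(14 - 120) = 115*(-106) = -12190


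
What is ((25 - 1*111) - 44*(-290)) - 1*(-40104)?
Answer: 52778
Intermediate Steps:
((25 - 1*111) - 44*(-290)) - 1*(-40104) = ((25 - 111) + 12760) + 40104 = (-86 + 12760) + 40104 = 12674 + 40104 = 52778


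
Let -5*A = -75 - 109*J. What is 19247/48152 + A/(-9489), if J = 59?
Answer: 599897003/2284571640 ≈ 0.26259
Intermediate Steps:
A = 6506/5 (A = -(-75 - 109*59)/5 = -(-75 - 6431)/5 = -1/5*(-6506) = 6506/5 ≈ 1301.2)
19247/48152 + A/(-9489) = 19247/48152 + (6506/5)/(-9489) = 19247*(1/48152) + (6506/5)*(-1/9489) = 19247/48152 - 6506/47445 = 599897003/2284571640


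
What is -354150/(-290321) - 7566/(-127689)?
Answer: 15805876012/12356932723 ≈ 1.2791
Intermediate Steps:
-354150/(-290321) - 7566/(-127689) = -354150*(-1/290321) - 7566*(-1/127689) = 354150/290321 + 2522/42563 = 15805876012/12356932723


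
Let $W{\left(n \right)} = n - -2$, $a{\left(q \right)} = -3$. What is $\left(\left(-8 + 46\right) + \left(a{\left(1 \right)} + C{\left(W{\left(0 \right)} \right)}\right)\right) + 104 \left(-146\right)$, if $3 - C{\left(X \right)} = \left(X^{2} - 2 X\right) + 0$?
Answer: $-15146$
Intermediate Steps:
$W{\left(n \right)} = 2 + n$ ($W{\left(n \right)} = n + 2 = 2 + n$)
$C{\left(X \right)} = 3 - X^{2} + 2 X$ ($C{\left(X \right)} = 3 - \left(\left(X^{2} - 2 X\right) + 0\right) = 3 - \left(X^{2} - 2 X\right) = 3 - X^{2} + 2 X$)
$\left(\left(-8 + 46\right) + \left(a{\left(1 \right)} + C{\left(W{\left(0 \right)} \right)}\right)\right) + 104 \left(-146\right) = \left(\left(-8 + 46\right) - \left(\left(2 + 0\right)^{2} - 2 \left(2 + 0\right)\right)\right) + 104 \left(-146\right) = \left(38 + \left(-3 + \left(3 - 2^{2} + 2 \cdot 2\right)\right)\right) - 15184 = \left(38 + \left(-3 + \left(3 - 4 + 4\right)\right)\right) - 15184 = \left(38 + \left(-3 + 3\right)\right) - 15184 = \left(38 + 0\right) - 15184 = 38 - 15184 = -15146$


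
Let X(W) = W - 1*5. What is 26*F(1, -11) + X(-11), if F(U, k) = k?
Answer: -302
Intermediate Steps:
X(W) = -5 + W (X(W) = W - 5 = -5 + W)
26*F(1, -11) + X(-11) = 26*(-11) + (-5 - 11) = -286 - 16 = -302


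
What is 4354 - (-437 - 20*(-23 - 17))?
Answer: 3991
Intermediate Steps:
4354 - (-437 - 20*(-23 - 17)) = 4354 - (-437 - 20*(-40)) = 4354 - (-437 + 800) = 4354 - 1*363 = 4354 - 363 = 3991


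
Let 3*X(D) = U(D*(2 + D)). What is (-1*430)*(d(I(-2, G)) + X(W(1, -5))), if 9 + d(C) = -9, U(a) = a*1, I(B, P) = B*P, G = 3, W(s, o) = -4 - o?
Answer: 7310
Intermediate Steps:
U(a) = a
d(C) = -18 (d(C) = -9 - 9 = -18)
X(D) = D*(2 + D)/3 (X(D) = (D*(2 + D))/3 = D*(2 + D)/3)
(-1*430)*(d(I(-2, G)) + X(W(1, -5))) = (-1*430)*(-18 + (-4 - 1*(-5))*(2 + (-4 - 1*(-5)))/3) = -430*(-18 + (-4 + 5)*(2 + (-4 + 5))/3) = -430*(-18 + (1/3)*1*(2 + 1)) = -430*(-18 + (1/3)*1*3) = -430*(-18 + 1) = -430*(-17) = 7310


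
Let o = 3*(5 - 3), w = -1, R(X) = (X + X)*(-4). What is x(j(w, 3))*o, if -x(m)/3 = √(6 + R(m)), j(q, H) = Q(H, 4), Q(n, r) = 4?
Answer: -18*I*√26 ≈ -91.782*I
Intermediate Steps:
R(X) = -8*X (R(X) = (2*X)*(-4) = -8*X)
j(q, H) = 4
x(m) = -3*√(6 - 8*m)
o = 6 (o = 3*2 = 6)
x(j(w, 3))*o = -3*√(6 - 8*4)*6 = -3*√(6 - 32)*6 = -3*I*√26*6 = -18*I*√26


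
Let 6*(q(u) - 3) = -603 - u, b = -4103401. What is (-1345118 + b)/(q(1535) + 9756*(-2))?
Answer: 16345557/59596 ≈ 274.27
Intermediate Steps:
q(u) = -195/2 - u/6 (q(u) = 3 + (-603 - u)/6 = 3 + (-201/2 - u/6) = -195/2 - u/6)
(-1345118 + b)/(q(1535) + 9756*(-2)) = (-1345118 - 4103401)/((-195/2 - ⅙*1535) + 9756*(-2)) = -5448519/((-195/2 - 1535/6) - 19512) = -5448519/(-1060/3 - 19512) = -5448519/(-59596/3) = -5448519*(-3/59596) = 16345557/59596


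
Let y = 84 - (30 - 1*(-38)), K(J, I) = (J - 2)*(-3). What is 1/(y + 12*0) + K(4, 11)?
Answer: -95/16 ≈ -5.9375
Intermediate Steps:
K(J, I) = 6 - 3*J (K(J, I) = (-2 + J)*(-3) = 6 - 3*J)
y = 16 (y = 84 - (30 + 38) = 84 - 1*68 = 84 - 68 = 16)
1/(y + 12*0) + K(4, 11) = 1/(16 + 12*0) + (6 - 3*4) = 1/(16 + 0) + (6 - 12) = 1/16 - 6 = -95/16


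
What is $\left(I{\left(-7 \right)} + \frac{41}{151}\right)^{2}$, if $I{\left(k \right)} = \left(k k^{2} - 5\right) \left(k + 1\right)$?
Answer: $\frac{99432378241}{22801} \approx 4.3609 \cdot 10^{6}$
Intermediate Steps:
$I{\left(k \right)} = \left(1 + k\right) \left(-5 + k^{3}\right)$ ($I{\left(k \right)} = \left(k^{3} - 5\right) \left(1 + k\right) = \left(-5 + k^{3}\right) \left(1 + k\right) = \left(1 + k\right) \left(-5 + k^{3}\right)$)
$\left(I{\left(-7 \right)} + \frac{41}{151}\right)^{2} = \left(\left(-5 + \left(-7\right)^{3} + \left(-7\right)^{4} - -35\right) + \frac{41}{151}\right)^{2} = \left(\left(-5 - 343 + 2401 + 35\right) + 41 \cdot \frac{1}{151}\right)^{2} = \left(2088 + \frac{41}{151}\right)^{2} = \left(\frac{315329}{151}\right)^{2} = \frac{99432378241}{22801}$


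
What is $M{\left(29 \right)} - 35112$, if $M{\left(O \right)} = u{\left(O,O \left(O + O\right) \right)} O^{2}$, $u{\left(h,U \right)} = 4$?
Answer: $-31748$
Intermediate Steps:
$M{\left(O \right)} = 4 O^{2}$
$M{\left(29 \right)} - 35112 = 4 \cdot 29^{2} - 35112 = 4 \cdot 841 - 35112 = 3364 - 35112 = -31748$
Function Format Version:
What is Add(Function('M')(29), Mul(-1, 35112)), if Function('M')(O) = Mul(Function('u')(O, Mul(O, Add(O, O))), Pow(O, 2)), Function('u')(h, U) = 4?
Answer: -31748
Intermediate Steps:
Function('M')(O) = Mul(4, Pow(O, 2))
Add(Function('M')(29), Mul(-1, 35112)) = Add(Mul(4, Pow(29, 2)), Mul(-1, 35112)) = Add(Mul(4, 841), -35112) = Add(3364, -35112) = -31748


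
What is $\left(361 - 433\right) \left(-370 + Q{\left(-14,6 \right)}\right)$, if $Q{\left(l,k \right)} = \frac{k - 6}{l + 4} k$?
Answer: $26640$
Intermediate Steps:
$Q{\left(l,k \right)} = \frac{k \left(-6 + k\right)}{4 + l}$ ($Q{\left(l,k \right)} = \frac{-6 + k}{4 + l} k = \frac{k \left(-6 + k\right)}{4 + l}$)
$\left(361 - 433\right) \left(-370 + Q{\left(-14,6 \right)}\right) = \left(361 - 433\right) \left(-370 + \frac{6 \left(-6 + 6\right)}{4 - 14}\right) = - 72 \left(-370 + 6 \frac{1}{-10} \cdot 0\right) = - 72 \left(-370 + 6 \left(- \frac{1}{10}\right) 0\right) = - 72 \left(-370 + 0\right) = \left(-72\right) \left(-370\right) = 26640$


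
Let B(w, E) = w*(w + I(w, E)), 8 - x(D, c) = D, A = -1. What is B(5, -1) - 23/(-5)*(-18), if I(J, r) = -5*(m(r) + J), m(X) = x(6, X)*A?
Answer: -664/5 ≈ -132.80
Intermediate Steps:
x(D, c) = 8 - D
m(X) = -2 (m(X) = (8 - 1*6)*(-1) = (8 - 6)*(-1) = 2*(-1) = -2)
I(J, r) = 10 - 5*J (I(J, r) = -5*(-2 + J) = 10 - 5*J)
B(w, E) = w*(10 - 4*w) (B(w, E) = w*(w + (10 - 5*w)) = w*(10 - 4*w))
B(5, -1) - 23/(-5)*(-18) = 2*5*(5 - 2*5) - 23/(-5)*(-18) = 2*5*(5 - 10) - 23*(-⅕)*(-18) = 2*5*(-5) + (23/5)*(-18) = -50 - 414/5 = -664/5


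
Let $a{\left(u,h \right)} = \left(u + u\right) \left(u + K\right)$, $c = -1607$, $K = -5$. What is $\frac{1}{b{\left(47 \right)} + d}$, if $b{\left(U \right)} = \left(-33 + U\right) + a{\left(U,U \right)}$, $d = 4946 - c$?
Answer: $\frac{1}{10515} \approx 9.5102 \cdot 10^{-5}$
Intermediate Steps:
$a{\left(u,h \right)} = 2 u \left(-5 + u\right)$ ($a{\left(u,h \right)} = \left(u + u\right) \left(u - 5\right) = 2 u \left(-5 + u\right)$)
$d = 6553$ ($d = 4946 - -1607 = 4946 + 1607 = 6553$)
$b{\left(U \right)} = -33 + U + 2 U \left(-5 + U\right)$ ($b{\left(U \right)} = \left(-33 + U\right) + 2 U \left(-5 + U\right) = -33 + U + 2 U \left(-5 + U\right)$)
$\frac{1}{b{\left(47 \right)} + d} = \frac{1}{\left(-33 + 47 + 2 \cdot 47 \left(-5 + 47\right)\right) + 6553} = \frac{1}{\left(-33 + 47 + 2 \cdot 47 \cdot 42\right) + 6553} = \frac{1}{\left(-33 + 47 + 3948\right) + 6553} = \frac{1}{3962 + 6553} = \frac{1}{10515}$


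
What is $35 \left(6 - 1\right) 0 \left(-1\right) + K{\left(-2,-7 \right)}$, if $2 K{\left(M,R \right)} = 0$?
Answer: $0$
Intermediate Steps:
$K{\left(M,R \right)} = 0$ ($K{\left(M,R \right)} = \frac{1}{2} \cdot 0 = 0$)
$35 \left(6 - 1\right) 0 \left(-1\right) + K{\left(-2,-7 \right)} = 35 \left(6 - 1\right) 0 \left(-1\right) + 0 = 35 \cdot 5 \cdot 0 \left(-1\right) + 0 = 35 \cdot 0 \left(-1\right) + 0 = 35 \cdot 0 + 0 = 0 + 0 = 0$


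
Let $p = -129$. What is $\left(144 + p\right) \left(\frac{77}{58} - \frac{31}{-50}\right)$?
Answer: $\frac{4236}{145} \approx 29.214$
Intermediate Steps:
$\left(144 + p\right) \left(\frac{77}{58} - \frac{31}{-50}\right) = \left(144 - 129\right) \left(\frac{77}{58} - \frac{31}{-50}\right) = 15 \left(77 \cdot \frac{1}{58} - - \frac{31}{50}\right) = 15 \left(\frac{77}{58} + \frac{31}{50}\right) = 15 \cdot \frac{1412}{725} = \frac{4236}{145}$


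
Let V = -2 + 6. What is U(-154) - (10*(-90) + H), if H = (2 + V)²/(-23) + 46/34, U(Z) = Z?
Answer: 291769/391 ≈ 746.21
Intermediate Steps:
V = 4
H = -83/391 (H = (2 + 4)²/(-23) + 46/34 = 6²*(-1/23) + 46*(1/34) = 36*(-1/23) + 23/17 = -36/23 + 23/17 = -83/391 ≈ -0.21228)
U(-154) - (10*(-90) + H) = -154 - (10*(-90) - 83/391) = -154 - (-900 - 83/391) = -154 - 1*(-351983/391) = -154 + 351983/391 = 291769/391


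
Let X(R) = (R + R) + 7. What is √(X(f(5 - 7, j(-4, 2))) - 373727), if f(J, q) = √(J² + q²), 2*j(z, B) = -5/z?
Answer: √(-1494880 + √281)/2 ≈ 611.32*I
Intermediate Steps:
j(z, B) = -5/(2*z) (j(z, B) = (-5/z)/2 = -5/(2*z))
X(R) = 7 + 2*R (X(R) = 2*R + 7 = 7 + 2*R)
√(X(f(5 - 7, j(-4, 2))) - 373727) = √((7 + 2*√((5 - 7)² + (-5/2/(-4))²)) - 373727) = √((7 + 2*√((-2)² + (-5/2*(-¼))²)) - 373727) = √((7 + 2*√(4 + (5/8)²)) - 373727) = √((7 + 2*√(4 + 25/64)) - 373727) = √((7 + 2*√(281/64)) - 373727) = √((7 + 2*(√281/8)) - 373727) = √((7 + √281/4) - 373727) = √(-373720 + √281/4)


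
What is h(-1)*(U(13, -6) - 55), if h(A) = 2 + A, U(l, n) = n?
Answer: -61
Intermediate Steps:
h(-1)*(U(13, -6) - 55) = (2 - 1)*(-6 - 55) = 1*(-61) = -61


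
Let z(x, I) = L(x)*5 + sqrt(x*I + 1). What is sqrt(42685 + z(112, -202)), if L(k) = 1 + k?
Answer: sqrt(43250 + I*sqrt(22623)) ≈ 207.97 + 0.3616*I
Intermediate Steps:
z(x, I) = 5 + sqrt(1 + I*x) + 5*x (z(x, I) = (1 + x)*5 + sqrt(x*I + 1) = (5 + 5*x) + sqrt(I*x + 1) = (5 + 5*x) + sqrt(1 + I*x) = 5 + sqrt(1 + I*x) + 5*x)
sqrt(42685 + z(112, -202)) = sqrt(42685 + (5 + sqrt(1 - 202*112) + 5*112)) = sqrt(42685 + (5 + sqrt(1 - 22624) + 560)) = sqrt(42685 + (5 + sqrt(-22623) + 560)) = sqrt(42685 + (5 + I*sqrt(22623) + 560)) = sqrt(42685 + (565 + I*sqrt(22623))) = sqrt(43250 + I*sqrt(22623))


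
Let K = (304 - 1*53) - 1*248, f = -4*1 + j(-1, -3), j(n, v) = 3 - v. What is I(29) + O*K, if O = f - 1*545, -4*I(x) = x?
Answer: -6545/4 ≈ -1636.3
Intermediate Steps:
I(x) = -x/4
f = 2 (f = -4*1 + (3 - 1*(-3)) = -4 + (3 + 3) = -4 + 6 = 2)
K = 3 (K = (304 - 53) - 248 = 251 - 248 = 3)
O = -543 (O = 2 - 1*545 = 2 - 545 = -543)
I(29) + O*K = -1/4*29 - 543*3 = -29/4 - 1629 = -6545/4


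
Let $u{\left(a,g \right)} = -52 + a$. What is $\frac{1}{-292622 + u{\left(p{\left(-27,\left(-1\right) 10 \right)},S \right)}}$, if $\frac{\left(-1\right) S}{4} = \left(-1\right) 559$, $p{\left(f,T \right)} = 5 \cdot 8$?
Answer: $- \frac{1}{292634} \approx -3.4172 \cdot 10^{-6}$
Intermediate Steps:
$p{\left(f,T \right)} = 40$
$S = 2236$ ($S = - 4 \left(\left(-1\right) 559\right) = \left(-4\right) \left(-559\right) = 2236$)
$\frac{1}{-292622 + u{\left(p{\left(-27,\left(-1\right) 10 \right)},S \right)}} = \frac{1}{-292622 + \left(-52 + 40\right)} = \frac{1}{-292622 - 12} = \frac{1}{-292634} = - \frac{1}{292634}$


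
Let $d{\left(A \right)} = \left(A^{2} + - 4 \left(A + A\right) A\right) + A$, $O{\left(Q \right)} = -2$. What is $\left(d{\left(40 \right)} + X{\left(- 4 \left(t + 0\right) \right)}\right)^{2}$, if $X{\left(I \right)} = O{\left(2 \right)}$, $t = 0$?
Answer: $124590244$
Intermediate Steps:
$X{\left(I \right)} = -2$
$d{\left(A \right)} = A - 7 A^{2}$ ($d{\left(A \right)} = \left(A^{2} + - 4 \cdot 2 A A\right) + A = \left(A^{2} + - 8 A A\right) + A = \left(A^{2} - 8 A^{2}\right) + A = - 7 A^{2} + A = A - 7 A^{2}$)
$\left(d{\left(40 \right)} + X{\left(- 4 \left(t + 0\right) \right)}\right)^{2} = \left(40 \left(1 - 280\right) - 2\right)^{2} = \left(40 \left(-279\right) - 2\right)^{2} = \left(-11160 - 2\right)^{2} = \left(-11162\right)^{2} = 124590244$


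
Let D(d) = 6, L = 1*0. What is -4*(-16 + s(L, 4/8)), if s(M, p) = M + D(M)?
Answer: 40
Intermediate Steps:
L = 0
s(M, p) = 6 + M (s(M, p) = M + 6 = 6 + M)
-4*(-16 + s(L, 4/8)) = -4*(-16 + (6 + 0)) = -4*(-16 + 6) = -4*(-10) = 40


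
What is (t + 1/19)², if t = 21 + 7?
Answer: 284089/361 ≈ 786.95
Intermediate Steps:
t = 28
(t + 1/19)² = (28 + 1/19)² = (533/19)² = 284089/361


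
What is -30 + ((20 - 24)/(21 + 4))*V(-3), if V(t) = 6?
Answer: -774/25 ≈ -30.960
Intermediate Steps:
-30 + ((20 - 24)/(21 + 4))*V(-3) = -30 + ((20 - 24)/(21 + 4))*6 = -30 - 4/25*6 = -30 - 24/25 = -774/25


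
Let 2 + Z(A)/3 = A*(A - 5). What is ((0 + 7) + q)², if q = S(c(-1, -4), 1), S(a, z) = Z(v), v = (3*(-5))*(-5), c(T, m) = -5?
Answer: 248094001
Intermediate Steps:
v = 75 (v = -15*(-5) = 75)
Z(A) = -6 + 3*A*(-5 + A) (Z(A) = -6 + 3*(A*(A - 5)) = -6 + 3*(A*(-5 + A)) = -6 + 3*A*(-5 + A))
S(a, z) = 15744 (S(a, z) = -6 - 15*75 + 3*75² = -6 - 1125 + 3*5625 = -6 - 1125 + 16875 = 15744)
q = 15744
((0 + 7) + q)² = ((0 + 7) + 15744)² = (7 + 15744)² = 15751² = 248094001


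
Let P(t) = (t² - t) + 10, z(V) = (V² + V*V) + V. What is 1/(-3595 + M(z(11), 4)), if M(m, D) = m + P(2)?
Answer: -1/3330 ≈ -0.00030030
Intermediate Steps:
z(V) = V + 2*V² (z(V) = (V² + V²) + V = 2*V² + V = V + 2*V²)
P(t) = 10 + t² - t
M(m, D) = 12 + m (M(m, D) = m + (10 + 2² - 1*2) = m + (10 + 4 - 2) = m + 12 = 12 + m)
1/(-3595 + M(z(11), 4)) = 1/(-3595 + (12 + 11*(1 + 2*11))) = 1/(-3595 + (12 + 11*(1 + 22))) = 1/(-3595 + (12 + 11*23)) = 1/(-3595 + (12 + 253)) = 1/(-3595 + 265) = 1/(-3330) = -1/3330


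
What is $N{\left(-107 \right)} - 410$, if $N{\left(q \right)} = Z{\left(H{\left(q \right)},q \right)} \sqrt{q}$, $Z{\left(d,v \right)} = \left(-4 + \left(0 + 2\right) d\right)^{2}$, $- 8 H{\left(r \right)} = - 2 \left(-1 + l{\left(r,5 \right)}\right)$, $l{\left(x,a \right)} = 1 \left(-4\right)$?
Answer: $-410 + \frac{169 i \sqrt{107}}{4} \approx -410.0 + 437.04 i$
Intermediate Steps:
$l{\left(x,a \right)} = -4$
$H{\left(r \right)} = - \frac{5}{4}$ ($H{\left(r \right)} = - \frac{\left(-2\right) \left(-1 - 4\right)}{8} = - \frac{\left(-2\right) \left(-5\right)}{8} = \left(- \frac{1}{8}\right) 10 = - \frac{5}{4}$)
$Z{\left(d,v \right)} = \left(-4 + 2 d\right)^{2}$
$N{\left(q \right)} = \frac{169 \sqrt{q}}{4}$ ($N{\left(q \right)} = 4 \left(-2 - \frac{5}{4}\right)^{2} \sqrt{q} = 4 \left(- \frac{13}{4}\right)^{2} \sqrt{q} = 4 \cdot \frac{169}{16} \sqrt{q} = \frac{169 \sqrt{q}}{4}$)
$N{\left(-107 \right)} - 410 = \frac{169 \sqrt{-107}}{4} - 410 = \frac{169 i \sqrt{107}}{4} - 410 = -410 + \frac{169 i \sqrt{107}}{4}$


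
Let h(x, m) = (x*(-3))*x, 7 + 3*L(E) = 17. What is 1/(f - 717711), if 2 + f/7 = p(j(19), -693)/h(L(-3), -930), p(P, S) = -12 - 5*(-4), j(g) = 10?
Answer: -25/17943167 ≈ -1.3933e-6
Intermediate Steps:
L(E) = 10/3 (L(E) = -7/3 + (⅓)*17 = -7/3 + 17/3 = 10/3)
h(x, m) = -3*x² (h(x, m) = (-3*x)*x = -3*x²)
p(P, S) = 8 (p(P, S) = -12 + 20 = 8)
f = -392/25 (f = -14 + 7*(8/((-3*(10/3)²))) = -14 + 7*(8/((-3*100/9))) = -14 + 7*(8/(-100/3)) = -14 + 7*(8*(-3/100)) = -14 + 7*(-6/25) = -14 - 42/25 = -392/25 ≈ -15.680)
1/(f - 717711) = 1/(-392/25 - 717711) = 1/(-17943167/25) = -25/17943167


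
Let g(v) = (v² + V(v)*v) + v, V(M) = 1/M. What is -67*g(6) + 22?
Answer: -2859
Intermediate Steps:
g(v) = 1 + v + v² (g(v) = (v² + v/v) + v = (v² + 1) + v = (1 + v²) + v = 1 + v + v²)
-67*g(6) + 22 = -67*(1 + 6*(1 + 6)) + 22 = -67*(1 + 6*7) + 22 = -67*(1 + 42) + 22 = -67*43 + 22 = -2881 + 22 = -2859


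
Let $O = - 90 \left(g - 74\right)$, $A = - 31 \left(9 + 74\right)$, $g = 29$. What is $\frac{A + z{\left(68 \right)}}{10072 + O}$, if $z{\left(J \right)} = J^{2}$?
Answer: $\frac{2051}{14122} \approx 0.14523$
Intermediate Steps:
$A = -2573$ ($A = \left(-31\right) 83 = -2573$)
$O = 4050$ ($O = - 90 \left(29 - 74\right) = \left(-90\right) \left(-45\right) = 4050$)
$\frac{A + z{\left(68 \right)}}{10072 + O} = \frac{-2573 + 68^{2}}{10072 + 4050} = \frac{-2573 + 4624}{14122} = 2051 \cdot \frac{1}{14122} = \frac{2051}{14122}$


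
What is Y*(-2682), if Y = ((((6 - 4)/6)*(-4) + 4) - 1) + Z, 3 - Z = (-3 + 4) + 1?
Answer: -7152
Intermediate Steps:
Z = 1 (Z = 3 - ((-3 + 4) + 1) = 3 - (1 + 1) = 3 - 1*2 = 3 - 2 = 1)
Y = 8/3 (Y = ((((6 - 4)/6)*(-4) + 4) - 1) + 1 = (((2*(1/6))*(-4) + 4) - 1) + 1 = (((1/3)*(-4) + 4) - 1) + 1 = ((-4/3 + 4) - 1) + 1 = (8/3 - 1) + 1 = 5/3 + 1 = 8/3 ≈ 2.6667)
Y*(-2682) = (8/3)*(-2682) = -7152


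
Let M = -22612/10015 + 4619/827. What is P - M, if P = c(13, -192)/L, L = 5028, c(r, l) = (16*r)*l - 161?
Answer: -470667054793/41643932340 ≈ -11.302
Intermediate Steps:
c(r, l) = -161 + 16*l*r (c(r, l) = 16*l*r - 161 = -161 + 16*l*r)
P = -40097/5028 (P = (-161 + 16*(-192)*13)/5028 = (-161 - 39936)*(1/5028) = -40097*1/5028 = -40097/5028 ≈ -7.9747)
M = 27559161/8282405 (M = -22612*1/10015 + 4619*(1/827) = -22612/10015 + 4619/827 = 27559161/8282405 ≈ 3.3274)
P - M = -40097/5028 - 1*27559161/8282405 = -40097/5028 - 27559161/8282405 = -470667054793/41643932340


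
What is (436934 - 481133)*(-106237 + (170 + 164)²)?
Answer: -235094481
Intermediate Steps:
(436934 - 481133)*(-106237 + (170 + 164)²) = -44199*(-106237 + 334²) = -44199*(-106237 + 111556) = -44199*5319 = -235094481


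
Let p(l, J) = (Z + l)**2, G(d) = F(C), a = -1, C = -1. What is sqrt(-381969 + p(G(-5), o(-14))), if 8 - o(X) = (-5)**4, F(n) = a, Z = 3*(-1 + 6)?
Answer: I*sqrt(381773) ≈ 617.88*I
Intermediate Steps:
Z = 15 (Z = 3*5 = 15)
F(n) = -1
o(X) = -617 (o(X) = 8 - 1*(-5)**4 = 8 - 1*625 = 8 - 625 = -617)
G(d) = -1
p(l, J) = (15 + l)**2
sqrt(-381969 + p(G(-5), o(-14))) = sqrt(-381969 + (15 - 1)**2) = sqrt(-381969 + 14**2) = sqrt(-381969 + 196) = sqrt(-381773) = I*sqrt(381773)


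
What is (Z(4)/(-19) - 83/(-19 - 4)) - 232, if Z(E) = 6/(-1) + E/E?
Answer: -99692/437 ≈ -228.13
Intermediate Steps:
Z(E) = -5 (Z(E) = 6*(-1) + 1 = -6 + 1 = -5)
(Z(4)/(-19) - 83/(-19 - 4)) - 232 = (-5/(-19) - 83/(-19 - 4)) - 232 = (-5*(-1/19) - 83/(-23)) - 232 = (5/19 - 83*(-1/23)) - 232 = (5/19 + 83/23) - 232 = 1692/437 - 232 = -99692/437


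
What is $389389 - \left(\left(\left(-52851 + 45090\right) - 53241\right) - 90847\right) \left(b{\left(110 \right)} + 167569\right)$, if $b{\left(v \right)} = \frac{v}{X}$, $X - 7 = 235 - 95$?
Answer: $\frac{3740516150480}{147} \approx 2.5446 \cdot 10^{10}$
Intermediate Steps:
$X = 147$ ($X = 7 + \left(235 - 95\right) = 7 + 140 = 147$)
$b{\left(v \right)} = \frac{v}{147}$
$389389 - \left(\left(\left(-52851 + 45090\right) - 53241\right) - 90847\right) \left(b{\left(110 \right)} + 167569\right) = 389389 - \left(\left(\left(-52851 + 45090\right) - 53241\right) - 90847\right) \left(\frac{1}{147} \cdot 110 + 167569\right) = 389389 - \left(\left(-7761 - 53241\right) - 90847\right) \left(\frac{110}{147} + 167569\right) = 389389 - \left(-61002 - 90847\right) \frac{24632753}{147} = 389389 - \left(-151849\right) \frac{24632753}{147} = 389389 - - \frac{3740458910297}{147} = 389389 + \frac{3740458910297}{147} = \frac{3740516150480}{147}$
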